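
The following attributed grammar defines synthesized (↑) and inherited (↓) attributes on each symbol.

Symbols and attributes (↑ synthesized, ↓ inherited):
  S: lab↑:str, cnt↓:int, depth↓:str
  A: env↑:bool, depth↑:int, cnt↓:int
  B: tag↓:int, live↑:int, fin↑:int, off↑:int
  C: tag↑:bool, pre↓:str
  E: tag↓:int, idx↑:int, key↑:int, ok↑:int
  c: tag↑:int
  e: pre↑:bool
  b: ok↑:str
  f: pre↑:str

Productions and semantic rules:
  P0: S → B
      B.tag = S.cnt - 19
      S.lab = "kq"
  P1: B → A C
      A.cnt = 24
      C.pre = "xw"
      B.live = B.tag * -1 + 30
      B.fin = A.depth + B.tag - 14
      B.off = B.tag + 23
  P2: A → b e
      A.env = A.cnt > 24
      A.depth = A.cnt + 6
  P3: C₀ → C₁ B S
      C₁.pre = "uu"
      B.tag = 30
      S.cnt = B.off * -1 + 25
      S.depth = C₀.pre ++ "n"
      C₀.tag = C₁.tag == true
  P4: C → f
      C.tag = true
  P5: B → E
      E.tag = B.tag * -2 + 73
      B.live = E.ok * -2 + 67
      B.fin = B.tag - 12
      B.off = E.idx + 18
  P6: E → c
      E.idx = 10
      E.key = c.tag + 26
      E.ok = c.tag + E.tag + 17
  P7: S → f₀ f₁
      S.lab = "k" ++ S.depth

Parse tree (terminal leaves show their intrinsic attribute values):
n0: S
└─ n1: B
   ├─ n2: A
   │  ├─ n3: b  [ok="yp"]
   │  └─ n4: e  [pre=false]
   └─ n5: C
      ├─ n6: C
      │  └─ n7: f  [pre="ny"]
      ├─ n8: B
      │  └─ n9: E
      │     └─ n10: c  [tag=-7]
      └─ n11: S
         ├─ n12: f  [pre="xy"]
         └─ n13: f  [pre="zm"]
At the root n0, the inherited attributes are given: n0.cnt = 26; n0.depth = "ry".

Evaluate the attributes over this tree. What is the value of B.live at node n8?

21

1. n0.cnt = 26  [given at root]
2. n0.depth = "ry"  [given at root]
3. n1.tag = 7  [S.cnt - 19]
4. n2.cnt = 24  [24]
5. n3.ok = "yp"  [terminal]
6. n4.pre = false  [terminal]
7. n2.env = false  [A.cnt > 24]
8. n2.depth = 30  [A.cnt + 6]
9. n5.pre = "xw"  ["xw"]
10. n6.pre = "uu"  ["uu"]
11. n7.pre = "ny"  [terminal]
12. n6.tag = true  [true]
13. n8.tag = 30  [30]
14. n9.tag = 13  [B.tag * -2 + 73]
15. n10.tag = -7  [terminal]
16. n9.idx = 10  [10]
17. n9.key = 19  [c.tag + 26]
18. n9.ok = 23  [c.tag + E.tag + 17]
19. n8.live = 21  [E.ok * -2 + 67]
20. n8.fin = 18  [B.tag - 12]
21. n8.off = 28  [E.idx + 18]
22. n11.cnt = -3  [B.off * -1 + 25]
23. n11.depth = "xwn"  [C₀.pre ++ "n"]
24. n12.pre = "xy"  [terminal]
25. n13.pre = "zm"  [terminal]
26. n11.lab = "kxwn"  ["k" ++ S.depth]
27. n5.tag = true  [C₁.tag == true]
28. n1.live = 23  [B.tag * -1 + 30]
29. n1.fin = 23  [A.depth + B.tag - 14]
30. n1.off = 30  [B.tag + 23]
31. n0.lab = "kq"  ["kq"]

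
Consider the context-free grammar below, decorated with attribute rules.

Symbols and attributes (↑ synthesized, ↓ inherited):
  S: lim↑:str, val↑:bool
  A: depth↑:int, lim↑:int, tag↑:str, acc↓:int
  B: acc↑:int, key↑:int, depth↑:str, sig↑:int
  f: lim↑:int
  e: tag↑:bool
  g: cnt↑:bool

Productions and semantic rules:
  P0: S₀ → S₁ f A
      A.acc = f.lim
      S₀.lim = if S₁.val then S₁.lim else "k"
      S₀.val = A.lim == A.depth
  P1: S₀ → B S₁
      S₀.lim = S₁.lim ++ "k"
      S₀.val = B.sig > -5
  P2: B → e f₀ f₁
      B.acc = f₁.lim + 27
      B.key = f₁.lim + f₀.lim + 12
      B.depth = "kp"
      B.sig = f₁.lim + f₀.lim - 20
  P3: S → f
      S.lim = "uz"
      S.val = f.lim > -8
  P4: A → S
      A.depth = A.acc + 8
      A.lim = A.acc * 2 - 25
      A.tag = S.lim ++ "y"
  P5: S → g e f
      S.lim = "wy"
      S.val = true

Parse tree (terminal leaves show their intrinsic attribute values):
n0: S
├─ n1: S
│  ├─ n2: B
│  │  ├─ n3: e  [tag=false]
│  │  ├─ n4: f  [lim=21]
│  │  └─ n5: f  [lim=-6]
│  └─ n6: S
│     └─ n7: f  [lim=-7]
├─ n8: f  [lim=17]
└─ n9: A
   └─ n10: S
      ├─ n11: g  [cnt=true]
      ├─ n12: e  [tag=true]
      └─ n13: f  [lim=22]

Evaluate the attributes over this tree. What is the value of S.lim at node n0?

1. n3.tag = false  [terminal]
2. n4.lim = 21  [terminal]
3. n5.lim = -6  [terminal]
4. n2.acc = 21  [f₁.lim + 27]
5. n2.key = 27  [f₁.lim + f₀.lim + 12]
6. n2.depth = "kp"  ["kp"]
7. n2.sig = -5  [f₁.lim + f₀.lim - 20]
8. n7.lim = -7  [terminal]
9. n6.lim = "uz"  ["uz"]
10. n6.val = true  [f.lim > -8]
11. n1.lim = "uzk"  [S₁.lim ++ "k"]
12. n1.val = false  [B.sig > -5]
13. n8.lim = 17  [terminal]
14. n9.acc = 17  [f.lim]
15. n11.cnt = true  [terminal]
16. n12.tag = true  [terminal]
17. n13.lim = 22  [terminal]
18. n10.lim = "wy"  ["wy"]
19. n10.val = true  [true]
20. n9.depth = 25  [A.acc + 8]
21. n9.lim = 9  [A.acc * 2 - 25]
22. n9.tag = "wyy"  [S.lim ++ "y"]
23. n0.lim = "k"  [if S₁.val then S₁.lim else "k"]
24. n0.val = false  [A.lim == A.depth]

"k"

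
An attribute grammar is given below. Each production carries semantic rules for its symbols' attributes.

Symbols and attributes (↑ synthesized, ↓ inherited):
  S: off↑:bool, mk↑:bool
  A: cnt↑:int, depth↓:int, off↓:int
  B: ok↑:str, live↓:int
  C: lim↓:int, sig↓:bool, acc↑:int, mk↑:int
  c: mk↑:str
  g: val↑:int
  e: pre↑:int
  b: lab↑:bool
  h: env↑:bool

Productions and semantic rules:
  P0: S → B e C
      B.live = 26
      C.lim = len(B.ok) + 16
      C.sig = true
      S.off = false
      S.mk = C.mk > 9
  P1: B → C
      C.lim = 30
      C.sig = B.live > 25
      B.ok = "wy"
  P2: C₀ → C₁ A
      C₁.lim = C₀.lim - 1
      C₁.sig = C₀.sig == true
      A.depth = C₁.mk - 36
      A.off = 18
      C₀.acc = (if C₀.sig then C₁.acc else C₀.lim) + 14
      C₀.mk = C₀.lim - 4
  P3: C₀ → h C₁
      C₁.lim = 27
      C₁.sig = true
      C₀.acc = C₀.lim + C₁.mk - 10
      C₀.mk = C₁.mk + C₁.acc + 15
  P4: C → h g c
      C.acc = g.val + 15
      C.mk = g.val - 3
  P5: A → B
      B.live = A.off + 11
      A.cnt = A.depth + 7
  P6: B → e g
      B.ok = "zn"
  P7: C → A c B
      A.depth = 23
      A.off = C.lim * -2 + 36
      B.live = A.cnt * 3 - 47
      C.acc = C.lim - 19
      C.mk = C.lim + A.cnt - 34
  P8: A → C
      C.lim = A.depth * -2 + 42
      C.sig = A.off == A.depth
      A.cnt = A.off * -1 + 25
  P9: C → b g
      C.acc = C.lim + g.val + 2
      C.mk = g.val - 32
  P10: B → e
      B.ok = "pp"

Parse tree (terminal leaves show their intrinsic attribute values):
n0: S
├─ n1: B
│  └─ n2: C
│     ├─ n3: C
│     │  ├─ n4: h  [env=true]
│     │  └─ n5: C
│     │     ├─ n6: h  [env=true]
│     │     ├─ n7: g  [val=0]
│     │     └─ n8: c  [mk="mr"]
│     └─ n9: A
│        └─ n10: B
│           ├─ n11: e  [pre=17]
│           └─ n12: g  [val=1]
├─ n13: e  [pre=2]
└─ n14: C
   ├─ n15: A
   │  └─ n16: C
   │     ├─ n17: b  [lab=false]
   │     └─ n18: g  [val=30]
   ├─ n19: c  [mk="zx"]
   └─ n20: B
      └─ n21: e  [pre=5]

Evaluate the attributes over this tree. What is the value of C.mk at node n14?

1. n1.live = 26  [26]
2. n2.lim = 30  [30]
3. n2.sig = true  [B.live > 25]
4. n3.lim = 29  [C₀.lim - 1]
5. n3.sig = true  [C₀.sig == true]
6. n4.env = true  [terminal]
7. n5.lim = 27  [27]
8. n5.sig = true  [true]
9. n6.env = true  [terminal]
10. n7.val = 0  [terminal]
11. n8.mk = "mr"  [terminal]
12. n5.acc = 15  [g.val + 15]
13. n5.mk = -3  [g.val - 3]
14. n3.acc = 16  [C₀.lim + C₁.mk - 10]
15. n3.mk = 27  [C₁.mk + C₁.acc + 15]
16. n9.depth = -9  [C₁.mk - 36]
17. n9.off = 18  [18]
18. n10.live = 29  [A.off + 11]
19. n11.pre = 17  [terminal]
20. n12.val = 1  [terminal]
21. n10.ok = "zn"  ["zn"]
22. n9.cnt = -2  [A.depth + 7]
23. n2.acc = 30  [(if C₀.sig then C₁.acc else C₀.lim) + 14]
24. n2.mk = 26  [C₀.lim - 4]
25. n1.ok = "wy"  ["wy"]
26. n13.pre = 2  [terminal]
27. n14.lim = 18  [len(B.ok) + 16]
28. n14.sig = true  [true]
29. n15.depth = 23  [23]
30. n15.off = 0  [C.lim * -2 + 36]
31. n16.lim = -4  [A.depth * -2 + 42]
32. n16.sig = false  [A.off == A.depth]
33. n17.lab = false  [terminal]
34. n18.val = 30  [terminal]
35. n16.acc = 28  [C.lim + g.val + 2]
36. n16.mk = -2  [g.val - 32]
37. n15.cnt = 25  [A.off * -1 + 25]
38. n19.mk = "zx"  [terminal]
39. n20.live = 28  [A.cnt * 3 - 47]
40. n21.pre = 5  [terminal]
41. n20.ok = "pp"  ["pp"]
42. n14.acc = -1  [C.lim - 19]
43. n14.mk = 9  [C.lim + A.cnt - 34]
44. n0.off = false  [false]
45. n0.mk = false  [C.mk > 9]

9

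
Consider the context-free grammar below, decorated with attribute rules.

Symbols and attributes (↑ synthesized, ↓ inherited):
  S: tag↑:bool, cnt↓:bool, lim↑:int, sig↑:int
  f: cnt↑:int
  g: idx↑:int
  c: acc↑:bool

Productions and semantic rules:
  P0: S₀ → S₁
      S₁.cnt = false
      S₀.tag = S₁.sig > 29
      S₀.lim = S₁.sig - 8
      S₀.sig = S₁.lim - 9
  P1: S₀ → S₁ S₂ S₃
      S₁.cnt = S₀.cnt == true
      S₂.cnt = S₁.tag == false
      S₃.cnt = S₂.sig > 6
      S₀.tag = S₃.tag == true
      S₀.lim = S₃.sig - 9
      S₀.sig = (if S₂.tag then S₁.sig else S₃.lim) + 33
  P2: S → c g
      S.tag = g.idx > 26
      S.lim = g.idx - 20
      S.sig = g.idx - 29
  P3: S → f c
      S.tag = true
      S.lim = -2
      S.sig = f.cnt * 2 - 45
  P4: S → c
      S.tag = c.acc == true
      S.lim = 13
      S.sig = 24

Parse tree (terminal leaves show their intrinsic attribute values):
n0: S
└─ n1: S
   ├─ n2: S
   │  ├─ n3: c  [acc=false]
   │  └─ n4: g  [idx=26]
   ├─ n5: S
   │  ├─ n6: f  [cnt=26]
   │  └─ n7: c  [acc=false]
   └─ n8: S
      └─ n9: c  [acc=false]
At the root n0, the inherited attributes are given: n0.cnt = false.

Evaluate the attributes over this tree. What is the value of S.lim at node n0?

1. n0.cnt = false  [given at root]
2. n1.cnt = false  [false]
3. n2.cnt = false  [S₀.cnt == true]
4. n3.acc = false  [terminal]
5. n4.idx = 26  [terminal]
6. n2.tag = false  [g.idx > 26]
7. n2.lim = 6  [g.idx - 20]
8. n2.sig = -3  [g.idx - 29]
9. n5.cnt = true  [S₁.tag == false]
10. n6.cnt = 26  [terminal]
11. n7.acc = false  [terminal]
12. n5.tag = true  [true]
13. n5.lim = -2  [-2]
14. n5.sig = 7  [f.cnt * 2 - 45]
15. n8.cnt = true  [S₂.sig > 6]
16. n9.acc = false  [terminal]
17. n8.tag = false  [c.acc == true]
18. n8.lim = 13  [13]
19. n8.sig = 24  [24]
20. n1.tag = false  [S₃.tag == true]
21. n1.lim = 15  [S₃.sig - 9]
22. n1.sig = 30  [(if S₂.tag then S₁.sig else S₃.lim) + 33]
23. n0.tag = true  [S₁.sig > 29]
24. n0.lim = 22  [S₁.sig - 8]
25. n0.sig = 6  [S₁.lim - 9]

22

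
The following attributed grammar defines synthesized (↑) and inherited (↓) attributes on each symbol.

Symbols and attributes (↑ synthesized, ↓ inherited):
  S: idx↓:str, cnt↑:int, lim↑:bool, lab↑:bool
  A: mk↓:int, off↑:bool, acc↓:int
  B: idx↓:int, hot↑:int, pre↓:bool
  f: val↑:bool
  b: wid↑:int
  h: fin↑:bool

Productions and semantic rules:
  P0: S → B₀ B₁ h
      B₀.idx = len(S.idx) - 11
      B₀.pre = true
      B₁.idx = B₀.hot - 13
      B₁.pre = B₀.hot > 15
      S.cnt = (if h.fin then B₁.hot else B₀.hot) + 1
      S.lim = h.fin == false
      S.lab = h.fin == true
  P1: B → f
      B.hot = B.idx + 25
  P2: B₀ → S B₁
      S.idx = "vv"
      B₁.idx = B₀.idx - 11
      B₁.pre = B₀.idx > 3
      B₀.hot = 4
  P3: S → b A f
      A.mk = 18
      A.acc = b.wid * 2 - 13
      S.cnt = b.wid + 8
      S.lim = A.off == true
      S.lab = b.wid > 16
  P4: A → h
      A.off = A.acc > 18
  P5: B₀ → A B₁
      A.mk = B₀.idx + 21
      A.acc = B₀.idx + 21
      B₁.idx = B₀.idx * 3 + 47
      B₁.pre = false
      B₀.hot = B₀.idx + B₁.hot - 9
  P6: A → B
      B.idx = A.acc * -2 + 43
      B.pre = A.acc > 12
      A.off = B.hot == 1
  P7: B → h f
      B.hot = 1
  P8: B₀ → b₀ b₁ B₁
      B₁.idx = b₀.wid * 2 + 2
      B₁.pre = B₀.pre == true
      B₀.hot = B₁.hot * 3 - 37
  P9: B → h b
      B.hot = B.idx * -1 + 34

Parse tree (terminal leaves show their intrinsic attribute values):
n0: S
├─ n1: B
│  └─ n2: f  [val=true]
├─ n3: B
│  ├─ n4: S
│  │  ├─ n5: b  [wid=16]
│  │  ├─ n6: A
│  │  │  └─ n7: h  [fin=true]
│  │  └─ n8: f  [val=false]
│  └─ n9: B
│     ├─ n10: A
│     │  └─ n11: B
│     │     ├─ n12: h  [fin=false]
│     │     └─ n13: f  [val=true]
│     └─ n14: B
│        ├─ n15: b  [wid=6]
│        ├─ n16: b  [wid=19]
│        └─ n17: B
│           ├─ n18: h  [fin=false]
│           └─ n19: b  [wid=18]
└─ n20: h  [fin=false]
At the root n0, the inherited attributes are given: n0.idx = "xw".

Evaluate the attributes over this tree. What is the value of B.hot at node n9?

1. n0.idx = "xw"  [given at root]
2. n1.idx = -9  [len(S.idx) - 11]
3. n1.pre = true  [true]
4. n2.val = true  [terminal]
5. n1.hot = 16  [B.idx + 25]
6. n3.idx = 3  [B₀.hot - 13]
7. n3.pre = true  [B₀.hot > 15]
8. n4.idx = "vv"  ["vv"]
9. n5.wid = 16  [terminal]
10. n6.mk = 18  [18]
11. n6.acc = 19  [b.wid * 2 - 13]
12. n7.fin = true  [terminal]
13. n6.off = true  [A.acc > 18]
14. n8.val = false  [terminal]
15. n4.cnt = 24  [b.wid + 8]
16. n4.lim = true  [A.off == true]
17. n4.lab = false  [b.wid > 16]
18. n9.idx = -8  [B₀.idx - 11]
19. n9.pre = false  [B₀.idx > 3]
20. n10.mk = 13  [B₀.idx + 21]
21. n10.acc = 13  [B₀.idx + 21]
22. n11.idx = 17  [A.acc * -2 + 43]
23. n11.pre = true  [A.acc > 12]
24. n12.fin = false  [terminal]
25. n13.val = true  [terminal]
26. n11.hot = 1  [1]
27. n10.off = true  [B.hot == 1]
28. n14.idx = 23  [B₀.idx * 3 + 47]
29. n14.pre = false  [false]
30. n15.wid = 6  [terminal]
31. n16.wid = 19  [terminal]
32. n17.idx = 14  [b₀.wid * 2 + 2]
33. n17.pre = false  [B₀.pre == true]
34. n18.fin = false  [terminal]
35. n19.wid = 18  [terminal]
36. n17.hot = 20  [B.idx * -1 + 34]
37. n14.hot = 23  [B₁.hot * 3 - 37]
38. n9.hot = 6  [B₀.idx + B₁.hot - 9]
39. n3.hot = 4  [4]
40. n20.fin = false  [terminal]
41. n0.cnt = 17  [(if h.fin then B₁.hot else B₀.hot) + 1]
42. n0.lim = true  [h.fin == false]
43. n0.lab = false  [h.fin == true]

6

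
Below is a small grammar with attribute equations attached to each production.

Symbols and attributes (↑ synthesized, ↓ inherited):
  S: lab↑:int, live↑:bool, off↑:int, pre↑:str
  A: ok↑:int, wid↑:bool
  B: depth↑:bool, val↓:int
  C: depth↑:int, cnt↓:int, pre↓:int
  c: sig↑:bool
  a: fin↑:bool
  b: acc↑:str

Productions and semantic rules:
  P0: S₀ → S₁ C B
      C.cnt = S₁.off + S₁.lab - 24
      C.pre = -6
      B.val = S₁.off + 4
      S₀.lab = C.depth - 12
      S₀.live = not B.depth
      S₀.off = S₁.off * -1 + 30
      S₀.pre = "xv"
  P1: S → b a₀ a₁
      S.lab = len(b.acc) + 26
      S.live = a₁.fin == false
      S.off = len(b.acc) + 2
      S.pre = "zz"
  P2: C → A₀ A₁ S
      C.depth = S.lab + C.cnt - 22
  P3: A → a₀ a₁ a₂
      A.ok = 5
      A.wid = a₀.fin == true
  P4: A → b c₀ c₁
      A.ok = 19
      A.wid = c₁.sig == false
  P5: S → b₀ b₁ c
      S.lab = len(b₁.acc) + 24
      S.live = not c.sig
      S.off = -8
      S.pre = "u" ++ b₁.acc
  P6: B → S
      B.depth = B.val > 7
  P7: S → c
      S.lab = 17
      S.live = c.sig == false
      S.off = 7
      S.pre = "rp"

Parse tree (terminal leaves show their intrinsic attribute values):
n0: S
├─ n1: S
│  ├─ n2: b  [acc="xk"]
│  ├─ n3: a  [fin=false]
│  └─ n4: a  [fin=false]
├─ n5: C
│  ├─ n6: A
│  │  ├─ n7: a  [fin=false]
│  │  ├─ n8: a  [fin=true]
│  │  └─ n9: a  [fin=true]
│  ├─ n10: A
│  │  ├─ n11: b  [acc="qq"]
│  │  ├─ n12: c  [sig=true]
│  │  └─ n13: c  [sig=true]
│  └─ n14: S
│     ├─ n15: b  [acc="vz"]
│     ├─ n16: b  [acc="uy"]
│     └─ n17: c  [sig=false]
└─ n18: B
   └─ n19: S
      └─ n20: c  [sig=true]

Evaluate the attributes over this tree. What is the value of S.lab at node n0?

1. n2.acc = "xk"  [terminal]
2. n3.fin = false  [terminal]
3. n4.fin = false  [terminal]
4. n1.lab = 28  [len(b.acc) + 26]
5. n1.live = true  [a₁.fin == false]
6. n1.off = 4  [len(b.acc) + 2]
7. n1.pre = "zz"  ["zz"]
8. n5.cnt = 8  [S₁.off + S₁.lab - 24]
9. n5.pre = -6  [-6]
10. n7.fin = false  [terminal]
11. n8.fin = true  [terminal]
12. n9.fin = true  [terminal]
13. n6.ok = 5  [5]
14. n6.wid = false  [a₀.fin == true]
15. n11.acc = "qq"  [terminal]
16. n12.sig = true  [terminal]
17. n13.sig = true  [terminal]
18. n10.ok = 19  [19]
19. n10.wid = false  [c₁.sig == false]
20. n15.acc = "vz"  [terminal]
21. n16.acc = "uy"  [terminal]
22. n17.sig = false  [terminal]
23. n14.lab = 26  [len(b₁.acc) + 24]
24. n14.live = true  [not c.sig]
25. n14.off = -8  [-8]
26. n14.pre = "uuy"  ["u" ++ b₁.acc]
27. n5.depth = 12  [S.lab + C.cnt - 22]
28. n18.val = 8  [S₁.off + 4]
29. n20.sig = true  [terminal]
30. n19.lab = 17  [17]
31. n19.live = false  [c.sig == false]
32. n19.off = 7  [7]
33. n19.pre = "rp"  ["rp"]
34. n18.depth = true  [B.val > 7]
35. n0.lab = 0  [C.depth - 12]
36. n0.live = false  [not B.depth]
37. n0.off = 26  [S₁.off * -1 + 30]
38. n0.pre = "xv"  ["xv"]

0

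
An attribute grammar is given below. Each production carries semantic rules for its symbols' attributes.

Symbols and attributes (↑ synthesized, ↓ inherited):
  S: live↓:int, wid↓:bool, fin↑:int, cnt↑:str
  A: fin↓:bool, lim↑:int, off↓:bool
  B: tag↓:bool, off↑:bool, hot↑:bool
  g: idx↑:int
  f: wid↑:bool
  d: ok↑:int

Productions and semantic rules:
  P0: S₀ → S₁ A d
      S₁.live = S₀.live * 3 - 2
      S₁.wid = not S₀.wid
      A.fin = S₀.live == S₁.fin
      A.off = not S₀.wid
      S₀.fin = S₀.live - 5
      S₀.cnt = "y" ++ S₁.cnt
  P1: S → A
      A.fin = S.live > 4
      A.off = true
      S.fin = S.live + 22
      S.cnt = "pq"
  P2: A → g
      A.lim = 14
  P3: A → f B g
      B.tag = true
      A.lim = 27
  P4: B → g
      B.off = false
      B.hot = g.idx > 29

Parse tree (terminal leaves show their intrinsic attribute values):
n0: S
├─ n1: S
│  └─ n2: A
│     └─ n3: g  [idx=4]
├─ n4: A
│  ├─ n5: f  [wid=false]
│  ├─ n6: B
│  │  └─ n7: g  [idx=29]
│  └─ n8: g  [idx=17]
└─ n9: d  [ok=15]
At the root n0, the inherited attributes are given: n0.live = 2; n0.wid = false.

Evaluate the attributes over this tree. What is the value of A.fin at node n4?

1. n0.live = 2  [given at root]
2. n0.wid = false  [given at root]
3. n1.live = 4  [S₀.live * 3 - 2]
4. n1.wid = true  [not S₀.wid]
5. n2.fin = false  [S.live > 4]
6. n2.off = true  [true]
7. n3.idx = 4  [terminal]
8. n2.lim = 14  [14]
9. n1.fin = 26  [S.live + 22]
10. n1.cnt = "pq"  ["pq"]
11. n4.fin = false  [S₀.live == S₁.fin]
12. n4.off = true  [not S₀.wid]
13. n5.wid = false  [terminal]
14. n6.tag = true  [true]
15. n7.idx = 29  [terminal]
16. n6.off = false  [false]
17. n6.hot = false  [g.idx > 29]
18. n8.idx = 17  [terminal]
19. n4.lim = 27  [27]
20. n9.ok = 15  [terminal]
21. n0.fin = -3  [S₀.live - 5]
22. n0.cnt = "ypq"  ["y" ++ S₁.cnt]

false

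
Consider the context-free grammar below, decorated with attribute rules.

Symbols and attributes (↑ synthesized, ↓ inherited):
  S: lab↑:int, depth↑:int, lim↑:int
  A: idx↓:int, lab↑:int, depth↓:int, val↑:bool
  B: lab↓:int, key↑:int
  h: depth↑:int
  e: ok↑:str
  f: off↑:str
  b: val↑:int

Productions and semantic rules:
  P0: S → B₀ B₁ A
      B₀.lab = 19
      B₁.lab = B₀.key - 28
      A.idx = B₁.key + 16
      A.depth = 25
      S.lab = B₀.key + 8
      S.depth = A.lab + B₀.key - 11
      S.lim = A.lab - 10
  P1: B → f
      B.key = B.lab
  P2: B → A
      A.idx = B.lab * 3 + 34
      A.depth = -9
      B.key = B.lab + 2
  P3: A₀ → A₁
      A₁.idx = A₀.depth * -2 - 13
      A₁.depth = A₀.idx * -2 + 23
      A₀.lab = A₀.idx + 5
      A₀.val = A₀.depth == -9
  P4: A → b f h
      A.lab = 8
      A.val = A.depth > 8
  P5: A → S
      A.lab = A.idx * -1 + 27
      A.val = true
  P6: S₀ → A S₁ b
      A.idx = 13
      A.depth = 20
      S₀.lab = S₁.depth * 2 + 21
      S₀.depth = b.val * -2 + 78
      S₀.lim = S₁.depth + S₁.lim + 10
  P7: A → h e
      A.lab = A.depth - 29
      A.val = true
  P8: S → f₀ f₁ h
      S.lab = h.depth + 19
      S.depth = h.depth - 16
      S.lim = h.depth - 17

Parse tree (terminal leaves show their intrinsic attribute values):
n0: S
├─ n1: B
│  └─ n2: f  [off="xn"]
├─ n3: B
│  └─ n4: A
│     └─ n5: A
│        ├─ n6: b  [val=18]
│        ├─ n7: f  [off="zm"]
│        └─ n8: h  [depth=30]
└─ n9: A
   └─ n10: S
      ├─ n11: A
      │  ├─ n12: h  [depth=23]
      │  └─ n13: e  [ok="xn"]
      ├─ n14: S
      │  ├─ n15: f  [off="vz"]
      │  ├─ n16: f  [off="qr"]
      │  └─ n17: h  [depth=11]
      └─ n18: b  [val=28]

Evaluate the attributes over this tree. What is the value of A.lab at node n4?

1. n1.lab = 19  [19]
2. n2.off = "xn"  [terminal]
3. n1.key = 19  [B.lab]
4. n3.lab = -9  [B₀.key - 28]
5. n4.idx = 7  [B.lab * 3 + 34]
6. n4.depth = -9  [-9]
7. n5.idx = 5  [A₀.depth * -2 - 13]
8. n5.depth = 9  [A₀.idx * -2 + 23]
9. n6.val = 18  [terminal]
10. n7.off = "zm"  [terminal]
11. n8.depth = 30  [terminal]
12. n5.lab = 8  [8]
13. n5.val = true  [A.depth > 8]
14. n4.lab = 12  [A₀.idx + 5]
15. n4.val = true  [A₀.depth == -9]
16. n3.key = -7  [B.lab + 2]
17. n9.idx = 9  [B₁.key + 16]
18. n9.depth = 25  [25]
19. n11.idx = 13  [13]
20. n11.depth = 20  [20]
21. n12.depth = 23  [terminal]
22. n13.ok = "xn"  [terminal]
23. n11.lab = -9  [A.depth - 29]
24. n11.val = true  [true]
25. n15.off = "vz"  [terminal]
26. n16.off = "qr"  [terminal]
27. n17.depth = 11  [terminal]
28. n14.lab = 30  [h.depth + 19]
29. n14.depth = -5  [h.depth - 16]
30. n14.lim = -6  [h.depth - 17]
31. n18.val = 28  [terminal]
32. n10.lab = 11  [S₁.depth * 2 + 21]
33. n10.depth = 22  [b.val * -2 + 78]
34. n10.lim = -1  [S₁.depth + S₁.lim + 10]
35. n9.lab = 18  [A.idx * -1 + 27]
36. n9.val = true  [true]
37. n0.lab = 27  [B₀.key + 8]
38. n0.depth = 26  [A.lab + B₀.key - 11]
39. n0.lim = 8  [A.lab - 10]

12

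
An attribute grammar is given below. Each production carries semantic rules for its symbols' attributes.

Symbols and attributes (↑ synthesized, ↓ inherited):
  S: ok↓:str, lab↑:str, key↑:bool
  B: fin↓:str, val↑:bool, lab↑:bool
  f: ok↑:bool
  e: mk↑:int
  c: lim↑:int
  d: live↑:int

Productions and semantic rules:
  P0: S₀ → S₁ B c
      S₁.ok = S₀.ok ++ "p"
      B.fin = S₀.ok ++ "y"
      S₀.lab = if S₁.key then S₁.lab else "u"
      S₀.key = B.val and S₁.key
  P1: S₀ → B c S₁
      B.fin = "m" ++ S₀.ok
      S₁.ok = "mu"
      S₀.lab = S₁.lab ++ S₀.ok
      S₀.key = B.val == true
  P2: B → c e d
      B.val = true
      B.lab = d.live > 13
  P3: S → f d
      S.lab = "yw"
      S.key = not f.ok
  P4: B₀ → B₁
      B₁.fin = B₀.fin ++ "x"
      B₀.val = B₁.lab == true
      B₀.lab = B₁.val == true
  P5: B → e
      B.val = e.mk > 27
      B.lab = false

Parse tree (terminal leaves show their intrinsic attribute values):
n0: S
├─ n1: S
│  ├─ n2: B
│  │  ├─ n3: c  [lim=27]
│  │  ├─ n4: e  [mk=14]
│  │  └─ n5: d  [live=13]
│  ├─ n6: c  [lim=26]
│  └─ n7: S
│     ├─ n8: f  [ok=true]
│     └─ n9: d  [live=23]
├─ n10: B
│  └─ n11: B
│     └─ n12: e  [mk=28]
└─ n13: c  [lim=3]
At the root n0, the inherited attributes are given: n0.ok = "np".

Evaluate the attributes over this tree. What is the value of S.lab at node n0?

1. n0.ok = "np"  [given at root]
2. n1.ok = "npp"  [S₀.ok ++ "p"]
3. n2.fin = "mnpp"  ["m" ++ S₀.ok]
4. n3.lim = 27  [terminal]
5. n4.mk = 14  [terminal]
6. n5.live = 13  [terminal]
7. n2.val = true  [true]
8. n2.lab = false  [d.live > 13]
9. n6.lim = 26  [terminal]
10. n7.ok = "mu"  ["mu"]
11. n8.ok = true  [terminal]
12. n9.live = 23  [terminal]
13. n7.lab = "yw"  ["yw"]
14. n7.key = false  [not f.ok]
15. n1.lab = "ywnpp"  [S₁.lab ++ S₀.ok]
16. n1.key = true  [B.val == true]
17. n10.fin = "npy"  [S₀.ok ++ "y"]
18. n11.fin = "npyx"  [B₀.fin ++ "x"]
19. n12.mk = 28  [terminal]
20. n11.val = true  [e.mk > 27]
21. n11.lab = false  [false]
22. n10.val = false  [B₁.lab == true]
23. n10.lab = true  [B₁.val == true]
24. n13.lim = 3  [terminal]
25. n0.lab = "ywnpp"  [if S₁.key then S₁.lab else "u"]
26. n0.key = false  [B.val and S₁.key]

"ywnpp"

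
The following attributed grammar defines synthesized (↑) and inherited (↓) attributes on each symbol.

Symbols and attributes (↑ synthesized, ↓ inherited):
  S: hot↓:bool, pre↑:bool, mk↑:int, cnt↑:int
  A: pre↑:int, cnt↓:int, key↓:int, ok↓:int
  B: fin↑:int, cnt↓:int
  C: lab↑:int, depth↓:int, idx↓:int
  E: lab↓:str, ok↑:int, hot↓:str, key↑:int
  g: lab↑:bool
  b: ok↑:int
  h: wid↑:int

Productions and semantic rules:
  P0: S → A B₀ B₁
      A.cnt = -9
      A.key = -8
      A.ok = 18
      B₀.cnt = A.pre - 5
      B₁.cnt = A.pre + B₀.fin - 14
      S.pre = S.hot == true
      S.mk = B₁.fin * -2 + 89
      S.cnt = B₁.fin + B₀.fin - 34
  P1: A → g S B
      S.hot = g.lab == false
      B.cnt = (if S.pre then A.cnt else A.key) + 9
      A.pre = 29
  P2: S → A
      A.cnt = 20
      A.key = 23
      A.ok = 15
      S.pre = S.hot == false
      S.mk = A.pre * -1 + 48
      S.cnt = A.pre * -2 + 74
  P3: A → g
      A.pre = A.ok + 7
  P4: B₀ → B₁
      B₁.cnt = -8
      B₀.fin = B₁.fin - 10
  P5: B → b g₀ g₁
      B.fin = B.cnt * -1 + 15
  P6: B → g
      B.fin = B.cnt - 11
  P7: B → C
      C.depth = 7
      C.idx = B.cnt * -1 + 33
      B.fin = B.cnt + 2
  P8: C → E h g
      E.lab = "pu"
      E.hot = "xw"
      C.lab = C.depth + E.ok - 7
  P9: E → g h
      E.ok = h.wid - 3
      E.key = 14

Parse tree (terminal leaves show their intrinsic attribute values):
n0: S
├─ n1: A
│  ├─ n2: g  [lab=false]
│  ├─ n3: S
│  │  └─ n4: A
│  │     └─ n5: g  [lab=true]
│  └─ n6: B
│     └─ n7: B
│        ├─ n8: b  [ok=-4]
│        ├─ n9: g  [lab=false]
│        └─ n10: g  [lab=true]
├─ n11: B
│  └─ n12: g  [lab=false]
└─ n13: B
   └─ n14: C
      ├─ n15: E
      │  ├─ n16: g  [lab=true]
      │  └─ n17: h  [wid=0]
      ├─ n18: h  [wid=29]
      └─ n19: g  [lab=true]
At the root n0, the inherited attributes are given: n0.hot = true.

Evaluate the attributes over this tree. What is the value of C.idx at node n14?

5

1. n0.hot = true  [given at root]
2. n1.cnt = -9  [-9]
3. n1.key = -8  [-8]
4. n1.ok = 18  [18]
5. n2.lab = false  [terminal]
6. n3.hot = true  [g.lab == false]
7. n4.cnt = 20  [20]
8. n4.key = 23  [23]
9. n4.ok = 15  [15]
10. n5.lab = true  [terminal]
11. n4.pre = 22  [A.ok + 7]
12. n3.pre = false  [S.hot == false]
13. n3.mk = 26  [A.pre * -1 + 48]
14. n3.cnt = 30  [A.pre * -2 + 74]
15. n6.cnt = 1  [(if S.pre then A.cnt else A.key) + 9]
16. n7.cnt = -8  [-8]
17. n8.ok = -4  [terminal]
18. n9.lab = false  [terminal]
19. n10.lab = true  [terminal]
20. n7.fin = 23  [B.cnt * -1 + 15]
21. n6.fin = 13  [B₁.fin - 10]
22. n1.pre = 29  [29]
23. n11.cnt = 24  [A.pre - 5]
24. n12.lab = false  [terminal]
25. n11.fin = 13  [B.cnt - 11]
26. n13.cnt = 28  [A.pre + B₀.fin - 14]
27. n14.depth = 7  [7]
28. n14.idx = 5  [B.cnt * -1 + 33]
29. n15.lab = "pu"  ["pu"]
30. n15.hot = "xw"  ["xw"]
31. n16.lab = true  [terminal]
32. n17.wid = 0  [terminal]
33. n15.ok = -3  [h.wid - 3]
34. n15.key = 14  [14]
35. n18.wid = 29  [terminal]
36. n19.lab = true  [terminal]
37. n14.lab = -3  [C.depth + E.ok - 7]
38. n13.fin = 30  [B.cnt + 2]
39. n0.pre = true  [S.hot == true]
40. n0.mk = 29  [B₁.fin * -2 + 89]
41. n0.cnt = 9  [B₁.fin + B₀.fin - 34]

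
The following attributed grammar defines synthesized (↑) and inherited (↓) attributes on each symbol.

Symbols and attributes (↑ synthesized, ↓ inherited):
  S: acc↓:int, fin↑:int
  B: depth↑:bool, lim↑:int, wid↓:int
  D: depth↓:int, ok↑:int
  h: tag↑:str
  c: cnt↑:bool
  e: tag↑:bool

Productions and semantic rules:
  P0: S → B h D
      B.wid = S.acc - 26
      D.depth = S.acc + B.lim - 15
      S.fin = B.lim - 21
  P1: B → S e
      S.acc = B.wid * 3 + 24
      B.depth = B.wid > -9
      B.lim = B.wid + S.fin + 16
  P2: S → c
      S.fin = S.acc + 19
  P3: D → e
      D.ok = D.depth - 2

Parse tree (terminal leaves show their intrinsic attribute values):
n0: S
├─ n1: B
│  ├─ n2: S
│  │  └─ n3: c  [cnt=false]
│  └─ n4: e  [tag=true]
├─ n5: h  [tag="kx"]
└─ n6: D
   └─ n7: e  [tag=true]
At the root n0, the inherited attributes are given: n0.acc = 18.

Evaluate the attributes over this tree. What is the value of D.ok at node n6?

28

1. n0.acc = 18  [given at root]
2. n1.wid = -8  [S.acc - 26]
3. n2.acc = 0  [B.wid * 3 + 24]
4. n3.cnt = false  [terminal]
5. n2.fin = 19  [S.acc + 19]
6. n4.tag = true  [terminal]
7. n1.depth = true  [B.wid > -9]
8. n1.lim = 27  [B.wid + S.fin + 16]
9. n5.tag = "kx"  [terminal]
10. n6.depth = 30  [S.acc + B.lim - 15]
11. n7.tag = true  [terminal]
12. n6.ok = 28  [D.depth - 2]
13. n0.fin = 6  [B.lim - 21]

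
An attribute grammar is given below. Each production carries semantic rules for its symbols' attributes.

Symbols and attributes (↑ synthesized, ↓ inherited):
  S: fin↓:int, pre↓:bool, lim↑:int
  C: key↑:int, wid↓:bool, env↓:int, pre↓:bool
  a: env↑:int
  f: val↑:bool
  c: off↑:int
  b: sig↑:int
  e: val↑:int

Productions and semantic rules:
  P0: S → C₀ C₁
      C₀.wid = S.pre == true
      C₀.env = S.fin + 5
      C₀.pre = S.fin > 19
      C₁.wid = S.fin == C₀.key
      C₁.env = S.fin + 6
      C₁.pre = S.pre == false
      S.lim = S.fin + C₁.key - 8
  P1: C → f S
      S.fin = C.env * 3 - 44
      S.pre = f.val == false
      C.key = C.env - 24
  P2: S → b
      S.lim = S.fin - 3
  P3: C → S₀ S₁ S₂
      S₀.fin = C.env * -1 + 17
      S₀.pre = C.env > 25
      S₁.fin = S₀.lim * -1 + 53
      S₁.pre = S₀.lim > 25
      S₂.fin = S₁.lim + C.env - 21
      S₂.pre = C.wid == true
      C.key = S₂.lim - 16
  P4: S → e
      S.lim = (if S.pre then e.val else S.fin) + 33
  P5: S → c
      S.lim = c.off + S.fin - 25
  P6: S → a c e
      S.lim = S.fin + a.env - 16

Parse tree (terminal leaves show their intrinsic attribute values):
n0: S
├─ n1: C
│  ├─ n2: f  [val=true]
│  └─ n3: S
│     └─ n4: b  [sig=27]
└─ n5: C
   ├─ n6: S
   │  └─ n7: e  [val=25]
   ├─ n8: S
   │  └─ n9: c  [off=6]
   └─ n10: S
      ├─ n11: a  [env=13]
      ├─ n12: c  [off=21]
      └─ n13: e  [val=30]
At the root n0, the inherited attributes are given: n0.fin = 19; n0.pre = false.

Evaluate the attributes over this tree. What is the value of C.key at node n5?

1. n0.fin = 19  [given at root]
2. n0.pre = false  [given at root]
3. n1.wid = false  [S.pre == true]
4. n1.env = 24  [S.fin + 5]
5. n1.pre = false  [S.fin > 19]
6. n2.val = true  [terminal]
7. n3.fin = 28  [C.env * 3 - 44]
8. n3.pre = false  [f.val == false]
9. n4.sig = 27  [terminal]
10. n3.lim = 25  [S.fin - 3]
11. n1.key = 0  [C.env - 24]
12. n5.wid = false  [S.fin == C₀.key]
13. n5.env = 25  [S.fin + 6]
14. n5.pre = true  [S.pre == false]
15. n6.fin = -8  [C.env * -1 + 17]
16. n6.pre = false  [C.env > 25]
17. n7.val = 25  [terminal]
18. n6.lim = 25  [(if S.pre then e.val else S.fin) + 33]
19. n8.fin = 28  [S₀.lim * -1 + 53]
20. n8.pre = false  [S₀.lim > 25]
21. n9.off = 6  [terminal]
22. n8.lim = 9  [c.off + S.fin - 25]
23. n10.fin = 13  [S₁.lim + C.env - 21]
24. n10.pre = false  [C.wid == true]
25. n11.env = 13  [terminal]
26. n12.off = 21  [terminal]
27. n13.val = 30  [terminal]
28. n10.lim = 10  [S.fin + a.env - 16]
29. n5.key = -6  [S₂.lim - 16]
30. n0.lim = 5  [S.fin + C₁.key - 8]

-6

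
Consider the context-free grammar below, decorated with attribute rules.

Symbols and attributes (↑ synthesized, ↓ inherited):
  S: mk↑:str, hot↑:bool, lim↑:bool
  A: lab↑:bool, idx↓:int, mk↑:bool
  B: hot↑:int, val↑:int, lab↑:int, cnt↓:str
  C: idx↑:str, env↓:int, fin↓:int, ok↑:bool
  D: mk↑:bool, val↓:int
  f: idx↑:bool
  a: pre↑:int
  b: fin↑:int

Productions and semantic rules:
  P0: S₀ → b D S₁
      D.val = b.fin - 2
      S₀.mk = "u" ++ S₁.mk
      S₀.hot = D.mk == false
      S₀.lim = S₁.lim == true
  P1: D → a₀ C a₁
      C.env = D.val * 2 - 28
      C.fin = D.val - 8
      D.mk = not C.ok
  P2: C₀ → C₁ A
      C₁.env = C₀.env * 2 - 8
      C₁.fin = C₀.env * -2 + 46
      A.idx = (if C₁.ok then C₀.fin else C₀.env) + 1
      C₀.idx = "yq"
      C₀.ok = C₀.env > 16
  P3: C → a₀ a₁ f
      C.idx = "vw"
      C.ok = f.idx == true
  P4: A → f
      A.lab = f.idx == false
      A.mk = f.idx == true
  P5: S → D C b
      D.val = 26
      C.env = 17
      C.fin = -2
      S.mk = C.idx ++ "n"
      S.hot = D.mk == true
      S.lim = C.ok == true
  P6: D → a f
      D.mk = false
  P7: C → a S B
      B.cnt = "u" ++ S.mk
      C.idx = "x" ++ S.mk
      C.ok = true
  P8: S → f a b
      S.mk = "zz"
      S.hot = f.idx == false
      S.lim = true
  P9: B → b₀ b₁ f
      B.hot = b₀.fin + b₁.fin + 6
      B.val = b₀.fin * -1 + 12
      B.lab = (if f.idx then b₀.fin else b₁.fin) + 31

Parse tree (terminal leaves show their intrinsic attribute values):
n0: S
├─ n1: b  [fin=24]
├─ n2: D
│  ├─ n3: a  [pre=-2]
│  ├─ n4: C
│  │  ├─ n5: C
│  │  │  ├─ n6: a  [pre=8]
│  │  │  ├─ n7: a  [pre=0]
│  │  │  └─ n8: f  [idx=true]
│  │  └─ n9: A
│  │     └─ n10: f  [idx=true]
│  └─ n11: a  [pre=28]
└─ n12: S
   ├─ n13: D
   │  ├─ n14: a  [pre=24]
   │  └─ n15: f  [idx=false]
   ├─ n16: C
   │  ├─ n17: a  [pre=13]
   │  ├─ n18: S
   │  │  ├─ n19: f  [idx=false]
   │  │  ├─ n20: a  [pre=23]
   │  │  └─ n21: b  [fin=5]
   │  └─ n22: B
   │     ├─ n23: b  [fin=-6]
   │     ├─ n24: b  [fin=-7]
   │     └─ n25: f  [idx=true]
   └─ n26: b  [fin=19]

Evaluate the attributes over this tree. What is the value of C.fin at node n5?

1. n1.fin = 24  [terminal]
2. n2.val = 22  [b.fin - 2]
3. n3.pre = -2  [terminal]
4. n4.env = 16  [D.val * 2 - 28]
5. n4.fin = 14  [D.val - 8]
6. n5.env = 24  [C₀.env * 2 - 8]
7. n5.fin = 14  [C₀.env * -2 + 46]
8. n6.pre = 8  [terminal]
9. n7.pre = 0  [terminal]
10. n8.idx = true  [terminal]
11. n5.idx = "vw"  ["vw"]
12. n5.ok = true  [f.idx == true]
13. n9.idx = 15  [(if C₁.ok then C₀.fin else C₀.env) + 1]
14. n10.idx = true  [terminal]
15. n9.lab = false  [f.idx == false]
16. n9.mk = true  [f.idx == true]
17. n4.idx = "yq"  ["yq"]
18. n4.ok = false  [C₀.env > 16]
19. n11.pre = 28  [terminal]
20. n2.mk = true  [not C.ok]
21. n13.val = 26  [26]
22. n14.pre = 24  [terminal]
23. n15.idx = false  [terminal]
24. n13.mk = false  [false]
25. n16.env = 17  [17]
26. n16.fin = -2  [-2]
27. n17.pre = 13  [terminal]
28. n19.idx = false  [terminal]
29. n20.pre = 23  [terminal]
30. n21.fin = 5  [terminal]
31. n18.mk = "zz"  ["zz"]
32. n18.hot = true  [f.idx == false]
33. n18.lim = true  [true]
34. n22.cnt = "uzz"  ["u" ++ S.mk]
35. n23.fin = -6  [terminal]
36. n24.fin = -7  [terminal]
37. n25.idx = true  [terminal]
38. n22.hot = -7  [b₀.fin + b₁.fin + 6]
39. n22.val = 18  [b₀.fin * -1 + 12]
40. n22.lab = 25  [(if f.idx then b₀.fin else b₁.fin) + 31]
41. n16.idx = "xzz"  ["x" ++ S.mk]
42. n16.ok = true  [true]
43. n26.fin = 19  [terminal]
44. n12.mk = "xzzn"  [C.idx ++ "n"]
45. n12.hot = false  [D.mk == true]
46. n12.lim = true  [C.ok == true]
47. n0.mk = "uxzzn"  ["u" ++ S₁.mk]
48. n0.hot = false  [D.mk == false]
49. n0.lim = true  [S₁.lim == true]

14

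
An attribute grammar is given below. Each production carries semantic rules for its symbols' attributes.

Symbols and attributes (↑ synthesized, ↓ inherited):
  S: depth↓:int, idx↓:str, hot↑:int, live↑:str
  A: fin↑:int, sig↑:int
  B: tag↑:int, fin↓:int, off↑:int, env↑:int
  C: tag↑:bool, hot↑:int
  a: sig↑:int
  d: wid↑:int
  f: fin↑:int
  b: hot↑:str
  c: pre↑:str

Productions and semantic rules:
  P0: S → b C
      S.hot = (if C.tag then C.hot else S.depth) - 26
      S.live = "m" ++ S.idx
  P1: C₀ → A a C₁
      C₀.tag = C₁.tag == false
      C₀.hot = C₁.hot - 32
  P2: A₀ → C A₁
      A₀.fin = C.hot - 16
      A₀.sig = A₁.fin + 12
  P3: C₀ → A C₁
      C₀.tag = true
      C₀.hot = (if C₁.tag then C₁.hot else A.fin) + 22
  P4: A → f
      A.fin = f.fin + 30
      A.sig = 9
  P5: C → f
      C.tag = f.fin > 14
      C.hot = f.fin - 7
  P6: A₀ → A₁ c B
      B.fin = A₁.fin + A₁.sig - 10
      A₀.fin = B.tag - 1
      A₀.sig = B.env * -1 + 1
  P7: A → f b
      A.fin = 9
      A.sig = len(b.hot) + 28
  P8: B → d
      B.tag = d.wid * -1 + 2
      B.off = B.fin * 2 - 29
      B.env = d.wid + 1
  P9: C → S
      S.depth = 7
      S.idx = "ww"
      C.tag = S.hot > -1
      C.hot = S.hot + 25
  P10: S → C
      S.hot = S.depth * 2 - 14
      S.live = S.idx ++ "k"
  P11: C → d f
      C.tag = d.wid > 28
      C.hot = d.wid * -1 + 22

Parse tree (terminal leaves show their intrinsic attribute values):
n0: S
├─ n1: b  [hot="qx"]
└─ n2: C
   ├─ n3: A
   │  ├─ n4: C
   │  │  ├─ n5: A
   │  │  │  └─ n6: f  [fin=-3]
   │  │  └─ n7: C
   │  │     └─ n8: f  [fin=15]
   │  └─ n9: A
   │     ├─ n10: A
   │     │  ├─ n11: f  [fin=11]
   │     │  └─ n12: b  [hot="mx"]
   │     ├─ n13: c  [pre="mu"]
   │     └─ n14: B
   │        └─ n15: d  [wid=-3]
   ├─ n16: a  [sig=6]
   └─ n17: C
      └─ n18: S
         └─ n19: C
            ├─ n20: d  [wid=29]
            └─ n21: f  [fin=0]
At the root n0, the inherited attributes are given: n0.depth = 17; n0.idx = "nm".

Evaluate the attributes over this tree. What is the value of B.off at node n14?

1. n0.depth = 17  [given at root]
2. n0.idx = "nm"  [given at root]
3. n1.hot = "qx"  [terminal]
4. n6.fin = -3  [terminal]
5. n5.fin = 27  [f.fin + 30]
6. n5.sig = 9  [9]
7. n8.fin = 15  [terminal]
8. n7.tag = true  [f.fin > 14]
9. n7.hot = 8  [f.fin - 7]
10. n4.tag = true  [true]
11. n4.hot = 30  [(if C₁.tag then C₁.hot else A.fin) + 22]
12. n11.fin = 11  [terminal]
13. n12.hot = "mx"  [terminal]
14. n10.fin = 9  [9]
15. n10.sig = 30  [len(b.hot) + 28]
16. n13.pre = "mu"  [terminal]
17. n14.fin = 29  [A₁.fin + A₁.sig - 10]
18. n15.wid = -3  [terminal]
19. n14.tag = 5  [d.wid * -1 + 2]
20. n14.off = 29  [B.fin * 2 - 29]
21. n14.env = -2  [d.wid + 1]
22. n9.fin = 4  [B.tag - 1]
23. n9.sig = 3  [B.env * -1 + 1]
24. n3.fin = 14  [C.hot - 16]
25. n3.sig = 16  [A₁.fin + 12]
26. n16.sig = 6  [terminal]
27. n18.depth = 7  [7]
28. n18.idx = "ww"  ["ww"]
29. n20.wid = 29  [terminal]
30. n21.fin = 0  [terminal]
31. n19.tag = true  [d.wid > 28]
32. n19.hot = -7  [d.wid * -1 + 22]
33. n18.hot = 0  [S.depth * 2 - 14]
34. n18.live = "wwk"  [S.idx ++ "k"]
35. n17.tag = true  [S.hot > -1]
36. n17.hot = 25  [S.hot + 25]
37. n2.tag = false  [C₁.tag == false]
38. n2.hot = -7  [C₁.hot - 32]
39. n0.hot = -9  [(if C.tag then C.hot else S.depth) - 26]
40. n0.live = "mnm"  ["m" ++ S.idx]

29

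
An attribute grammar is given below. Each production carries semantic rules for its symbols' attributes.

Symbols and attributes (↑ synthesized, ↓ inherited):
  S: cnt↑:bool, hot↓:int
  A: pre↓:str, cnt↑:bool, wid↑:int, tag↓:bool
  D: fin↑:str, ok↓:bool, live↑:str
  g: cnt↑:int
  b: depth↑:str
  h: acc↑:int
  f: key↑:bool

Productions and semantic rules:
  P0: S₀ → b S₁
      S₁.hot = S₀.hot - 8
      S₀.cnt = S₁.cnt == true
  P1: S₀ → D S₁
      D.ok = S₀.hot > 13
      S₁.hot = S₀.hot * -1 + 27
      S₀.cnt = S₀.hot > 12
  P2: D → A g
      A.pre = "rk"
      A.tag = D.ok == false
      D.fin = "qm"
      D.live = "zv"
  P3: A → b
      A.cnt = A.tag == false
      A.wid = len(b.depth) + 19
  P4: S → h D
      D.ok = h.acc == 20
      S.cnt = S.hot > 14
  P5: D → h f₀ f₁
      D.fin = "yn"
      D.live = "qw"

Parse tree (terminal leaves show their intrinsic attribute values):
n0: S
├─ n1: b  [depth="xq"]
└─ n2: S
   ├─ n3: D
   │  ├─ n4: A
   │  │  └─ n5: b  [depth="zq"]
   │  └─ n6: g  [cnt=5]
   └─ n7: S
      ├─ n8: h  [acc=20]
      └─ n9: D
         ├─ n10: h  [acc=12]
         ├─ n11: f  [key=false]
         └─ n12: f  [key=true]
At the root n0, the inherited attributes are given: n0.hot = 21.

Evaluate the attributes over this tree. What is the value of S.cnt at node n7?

false

1. n0.hot = 21  [given at root]
2. n1.depth = "xq"  [terminal]
3. n2.hot = 13  [S₀.hot - 8]
4. n3.ok = false  [S₀.hot > 13]
5. n4.pre = "rk"  ["rk"]
6. n4.tag = true  [D.ok == false]
7. n5.depth = "zq"  [terminal]
8. n4.cnt = false  [A.tag == false]
9. n4.wid = 21  [len(b.depth) + 19]
10. n6.cnt = 5  [terminal]
11. n3.fin = "qm"  ["qm"]
12. n3.live = "zv"  ["zv"]
13. n7.hot = 14  [S₀.hot * -1 + 27]
14. n8.acc = 20  [terminal]
15. n9.ok = true  [h.acc == 20]
16. n10.acc = 12  [terminal]
17. n11.key = false  [terminal]
18. n12.key = true  [terminal]
19. n9.fin = "yn"  ["yn"]
20. n9.live = "qw"  ["qw"]
21. n7.cnt = false  [S.hot > 14]
22. n2.cnt = true  [S₀.hot > 12]
23. n0.cnt = true  [S₁.cnt == true]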